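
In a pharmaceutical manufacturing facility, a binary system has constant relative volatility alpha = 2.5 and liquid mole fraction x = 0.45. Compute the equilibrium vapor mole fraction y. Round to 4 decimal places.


y = alpha*x / (1 + (alpha-1)*x)
y = 2.5*0.45 / (1 + (2.5-1)*0.45)
y = 1.125 / (1 + 0.675)
y = 1.125 / 1.675
y = 0.6716


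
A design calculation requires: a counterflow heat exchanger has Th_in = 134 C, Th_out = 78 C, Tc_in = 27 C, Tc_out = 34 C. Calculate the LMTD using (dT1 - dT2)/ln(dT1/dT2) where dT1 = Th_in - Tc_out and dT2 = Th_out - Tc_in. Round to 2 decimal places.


dT1 = Th_in - Tc_out = 134 - 34 = 100
dT2 = Th_out - Tc_in = 78 - 27 = 51
LMTD = (dT1 - dT2) / ln(dT1/dT2)
LMTD = (100 - 51) / ln(100/51)
LMTD = 72.77 K


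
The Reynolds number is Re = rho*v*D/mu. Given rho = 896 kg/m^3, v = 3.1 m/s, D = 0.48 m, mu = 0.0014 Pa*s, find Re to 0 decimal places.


Re = rho * v * D / mu
Re = 896 * 3.1 * 0.48 / 0.0014
Re = 1333.248 / 0.0014
Re = 952320


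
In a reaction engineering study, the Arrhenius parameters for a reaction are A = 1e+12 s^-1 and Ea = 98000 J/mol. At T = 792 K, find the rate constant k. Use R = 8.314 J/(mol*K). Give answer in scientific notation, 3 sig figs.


k = A * exp(-Ea/(R*T))
k = 1e+12 * exp(-98000 / (8.314 * 792))
k = 1e+12 * exp(-14.883013)
k = 3.44e+05


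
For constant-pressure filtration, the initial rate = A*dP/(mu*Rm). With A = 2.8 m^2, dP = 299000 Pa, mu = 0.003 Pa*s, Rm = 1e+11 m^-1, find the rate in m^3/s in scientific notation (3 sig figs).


rate = A * dP / (mu * Rm)
rate = 2.8 * 299000 / (0.003 * 1e+11)
rate = 837200.0 / 3.000e+08
rate = 2.79e-03 m^3/s


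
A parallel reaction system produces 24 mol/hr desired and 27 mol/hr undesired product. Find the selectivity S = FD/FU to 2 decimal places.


S = desired product rate / undesired product rate
S = 24 / 27
S = 0.89


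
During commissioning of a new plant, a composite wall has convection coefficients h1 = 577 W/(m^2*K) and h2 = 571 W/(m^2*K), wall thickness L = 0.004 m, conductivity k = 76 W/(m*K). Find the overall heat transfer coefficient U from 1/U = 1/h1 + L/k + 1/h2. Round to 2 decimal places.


1/U = 1/h1 + L/k + 1/h2
1/U = 1/577 + 0.004/76 + 1/571
1/U = 0.0017331023 + 5.26316e-05 + 0.0017513135
1/U = 0.0035370474
U = 282.72 W/(m^2*K)


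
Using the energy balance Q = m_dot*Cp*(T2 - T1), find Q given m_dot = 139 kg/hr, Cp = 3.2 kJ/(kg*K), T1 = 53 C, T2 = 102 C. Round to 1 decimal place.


Q = m_dot * Cp * (T2 - T1)
Q = 139 * 3.2 * (102 - 53)
Q = 139 * 3.2 * 49
Q = 21795.2 kJ/hr


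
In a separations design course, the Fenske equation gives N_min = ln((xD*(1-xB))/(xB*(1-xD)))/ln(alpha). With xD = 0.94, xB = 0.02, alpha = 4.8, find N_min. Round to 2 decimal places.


N_min = ln((xD*(1-xB))/(xB*(1-xD))) / ln(alpha)
Numerator inside ln: 0.9212 / 0.0012 = 767.666667
ln(767.666667) = 6.643356
ln(alpha) = ln(4.8) = 1.568616
N_min = 6.643356 / 1.568616 = 4.24


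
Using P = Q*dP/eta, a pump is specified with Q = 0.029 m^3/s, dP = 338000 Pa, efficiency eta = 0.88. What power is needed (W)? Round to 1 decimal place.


P = Q * dP / eta
P = 0.029 * 338000 / 0.88
P = 9802.0 / 0.88
P = 11138.6 W


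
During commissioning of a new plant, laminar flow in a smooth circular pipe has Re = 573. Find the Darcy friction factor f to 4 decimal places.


f = 64 / Re
f = 64 / 573
f = 0.1117


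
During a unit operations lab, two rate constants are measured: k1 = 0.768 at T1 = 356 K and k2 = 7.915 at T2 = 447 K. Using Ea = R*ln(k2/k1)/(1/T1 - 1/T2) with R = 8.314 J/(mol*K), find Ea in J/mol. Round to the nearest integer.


Ea = R * ln(k2/k1) / (1/T1 - 1/T2)
ln(k2/k1) = ln(7.915/0.768) = 2.3327252
1/T1 - 1/T2 = 1/356 - 1/447 = 0.000571852299
Ea = 8.314 * 2.3327252 / 0.000571852299
Ea = 33915 J/mol


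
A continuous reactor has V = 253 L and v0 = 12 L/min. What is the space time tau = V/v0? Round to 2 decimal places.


tau = V / v0
tau = 253 / 12
tau = 21.08 min


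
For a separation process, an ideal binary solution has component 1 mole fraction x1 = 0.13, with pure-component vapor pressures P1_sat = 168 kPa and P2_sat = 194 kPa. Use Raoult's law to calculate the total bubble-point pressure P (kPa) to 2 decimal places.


P = x1*P1_sat + x2*P2_sat
x2 = 1 - x1 = 1 - 0.13 = 0.87
P = 0.13*168 + 0.87*194
P = 21.84 + 168.78
P = 190.62 kPa


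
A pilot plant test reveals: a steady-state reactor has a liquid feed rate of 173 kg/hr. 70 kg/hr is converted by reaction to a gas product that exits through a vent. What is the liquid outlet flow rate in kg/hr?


Steady-state mass balance on the main outlet: F_out = F_in - F_removed
F_out = 173 - 70
F_out = 103 kg/hr


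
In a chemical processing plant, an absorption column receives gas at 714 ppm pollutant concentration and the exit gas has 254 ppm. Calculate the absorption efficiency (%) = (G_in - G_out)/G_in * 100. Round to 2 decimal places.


Efficiency = (G_in - G_out) / G_in * 100%
Efficiency = (714 - 254) / 714 * 100
Efficiency = 460 / 714 * 100
Efficiency = 64.43%


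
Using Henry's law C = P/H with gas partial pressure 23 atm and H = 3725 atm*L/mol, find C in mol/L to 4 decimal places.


C = P / H
C = 23 / 3725
C = 0.0062 mol/L


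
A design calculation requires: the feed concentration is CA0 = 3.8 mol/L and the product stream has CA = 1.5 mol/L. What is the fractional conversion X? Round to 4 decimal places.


X = (CA0 - CA) / CA0
X = (3.8 - 1.5) / 3.8
X = 2.3 / 3.8
X = 0.6053


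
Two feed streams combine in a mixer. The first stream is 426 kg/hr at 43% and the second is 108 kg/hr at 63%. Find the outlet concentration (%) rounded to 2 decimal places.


Mass balance on solute: F1*x1 + F2*x2 = F3*x3
F3 = F1 + F2 = 426 + 108 = 534 kg/hr
x3 = (F1*x1 + F2*x2)/F3
x3 = (426*0.43 + 108*0.63) / 534
x3 = 47.04%


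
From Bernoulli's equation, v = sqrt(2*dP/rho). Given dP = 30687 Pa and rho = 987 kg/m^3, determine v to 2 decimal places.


v = sqrt(2*dP/rho)
v = sqrt(2*30687/987)
v = sqrt(62.182371)
v = 7.89 m/s


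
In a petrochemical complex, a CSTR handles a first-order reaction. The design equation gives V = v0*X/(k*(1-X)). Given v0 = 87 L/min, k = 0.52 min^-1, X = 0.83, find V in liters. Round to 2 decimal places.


V = v0 * X / (k * (1 - X))
V = 87 * 0.83 / (0.52 * (1 - 0.83))
V = 72.21 / (0.52 * 0.17)
V = 72.21 / 0.0884
V = 816.86 L


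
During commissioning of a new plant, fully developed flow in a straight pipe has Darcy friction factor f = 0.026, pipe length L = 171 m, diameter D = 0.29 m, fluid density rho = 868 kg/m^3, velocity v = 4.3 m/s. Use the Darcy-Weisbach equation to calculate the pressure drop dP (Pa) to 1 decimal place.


dP = f * (L/D) * (rho*v^2/2)
dP = 0.026 * (171/0.29) * (868*4.3^2/2)
L/D = 589.65517241
rho*v^2/2 = 868*18.49/2 = 8024.66
dP = 0.026 * 589.65517241 * 8024.66
dP = 123026.3 Pa


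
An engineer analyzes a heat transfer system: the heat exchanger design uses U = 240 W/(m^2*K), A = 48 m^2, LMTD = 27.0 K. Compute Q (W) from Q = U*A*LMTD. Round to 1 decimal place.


Q = U * A * LMTD
Q = 240 * 48 * 27.0
Q = 311040.0 W


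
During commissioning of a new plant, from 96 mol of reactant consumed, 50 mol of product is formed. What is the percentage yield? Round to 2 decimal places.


Yield = (moles product / moles consumed) * 100%
Yield = (50 / 96) * 100
Yield = 0.5208 * 100
Yield = 52.08%


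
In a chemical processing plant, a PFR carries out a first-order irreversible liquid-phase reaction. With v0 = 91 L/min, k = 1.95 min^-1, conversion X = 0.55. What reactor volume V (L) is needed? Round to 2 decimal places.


V = (v0/k) * ln(1/(1-X))
V = (91/1.95) * ln(1/(1-0.55))
V = 46.666667 * ln(2.222222)
V = 46.666667 * 0.798508
V = 37.26 L


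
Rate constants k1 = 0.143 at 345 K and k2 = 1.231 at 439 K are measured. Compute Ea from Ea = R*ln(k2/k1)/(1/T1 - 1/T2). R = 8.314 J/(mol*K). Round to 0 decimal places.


Ea = R * ln(k2/k1) / (1/T1 - 1/T2)
ln(k2/k1) = ln(1.231/0.143) = 2.1527375
1/T1 - 1/T2 = 1/345 - 1/439 = 0.000620646397
Ea = 8.314 * 2.1527375 / 0.000620646397
Ea = 28837 J/mol


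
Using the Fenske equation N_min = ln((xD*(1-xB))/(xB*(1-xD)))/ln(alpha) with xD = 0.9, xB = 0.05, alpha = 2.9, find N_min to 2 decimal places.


N_min = ln((xD*(1-xB))/(xB*(1-xD))) / ln(alpha)
Numerator inside ln: 0.855 / 0.005 = 171.0
ln(171.0) = 5.141664
ln(alpha) = ln(2.9) = 1.064711
N_min = 5.141664 / 1.064711 = 4.83


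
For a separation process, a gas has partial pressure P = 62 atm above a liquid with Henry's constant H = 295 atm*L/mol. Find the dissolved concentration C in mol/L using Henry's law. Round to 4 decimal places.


C = P / H
C = 62 / 295
C = 0.2102 mol/L


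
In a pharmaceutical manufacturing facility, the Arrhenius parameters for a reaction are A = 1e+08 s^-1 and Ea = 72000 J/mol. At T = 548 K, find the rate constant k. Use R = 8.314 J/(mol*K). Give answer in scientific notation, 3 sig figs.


k = A * exp(-Ea/(R*T))
k = 1e+08 * exp(-72000 / (8.314 * 548))
k = 1e+08 * exp(-15.803087)
k = 1.37e+01


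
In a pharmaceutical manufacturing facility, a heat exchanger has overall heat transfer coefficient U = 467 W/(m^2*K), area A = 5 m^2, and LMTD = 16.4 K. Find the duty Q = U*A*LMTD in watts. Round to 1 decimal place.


Q = U * A * LMTD
Q = 467 * 5 * 16.4
Q = 38294.0 W


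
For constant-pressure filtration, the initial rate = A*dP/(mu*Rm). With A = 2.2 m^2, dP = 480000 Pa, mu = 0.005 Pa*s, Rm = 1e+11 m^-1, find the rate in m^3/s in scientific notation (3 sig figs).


rate = A * dP / (mu * Rm)
rate = 2.2 * 480000 / (0.005 * 1e+11)
rate = 1056000.0 / 5.000e+08
rate = 2.11e-03 m^3/s


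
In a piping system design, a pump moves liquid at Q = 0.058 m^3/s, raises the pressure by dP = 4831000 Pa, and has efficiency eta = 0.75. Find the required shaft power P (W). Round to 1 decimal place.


P = Q * dP / eta
P = 0.058 * 4831000 / 0.75
P = 280198.0 / 0.75
P = 373597.3 W


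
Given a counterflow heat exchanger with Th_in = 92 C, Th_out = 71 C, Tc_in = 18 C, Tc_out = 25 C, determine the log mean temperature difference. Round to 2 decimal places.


dT1 = Th_in - Tc_out = 92 - 25 = 67
dT2 = Th_out - Tc_in = 71 - 18 = 53
LMTD = (dT1 - dT2) / ln(dT1/dT2)
LMTD = (67 - 53) / ln(67/53)
LMTD = 59.73 K


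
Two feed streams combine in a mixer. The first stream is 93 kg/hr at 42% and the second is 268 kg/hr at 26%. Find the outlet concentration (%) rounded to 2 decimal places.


Mass balance on solute: F1*x1 + F2*x2 = F3*x3
F3 = F1 + F2 = 93 + 268 = 361 kg/hr
x3 = (F1*x1 + F2*x2)/F3
x3 = (93*0.42 + 268*0.26) / 361
x3 = 30.12%


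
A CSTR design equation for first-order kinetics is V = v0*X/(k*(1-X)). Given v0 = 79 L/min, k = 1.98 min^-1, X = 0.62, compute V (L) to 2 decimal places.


V = v0 * X / (k * (1 - X))
V = 79 * 0.62 / (1.98 * (1 - 0.62))
V = 48.98 / (1.98 * 0.38)
V = 48.98 / 0.7524
V = 65.10 L


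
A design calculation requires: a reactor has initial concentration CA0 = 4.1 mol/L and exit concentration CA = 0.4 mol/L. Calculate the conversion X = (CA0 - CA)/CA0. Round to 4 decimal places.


X = (CA0 - CA) / CA0
X = (4.1 - 0.4) / 4.1
X = 3.7 / 4.1
X = 0.9024


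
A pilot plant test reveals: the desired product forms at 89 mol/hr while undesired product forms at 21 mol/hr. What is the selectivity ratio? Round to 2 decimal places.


S = desired product rate / undesired product rate
S = 89 / 21
S = 4.24


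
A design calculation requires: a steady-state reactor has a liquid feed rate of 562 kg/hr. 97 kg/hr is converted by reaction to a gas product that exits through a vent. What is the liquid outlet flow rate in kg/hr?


Steady-state mass balance on the main outlet: F_out = F_in - F_removed
F_out = 562 - 97
F_out = 465 kg/hr


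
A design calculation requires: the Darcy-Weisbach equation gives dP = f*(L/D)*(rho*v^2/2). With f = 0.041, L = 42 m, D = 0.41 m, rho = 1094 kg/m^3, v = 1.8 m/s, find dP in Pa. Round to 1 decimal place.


dP = f * (L/D) * (rho*v^2/2)
dP = 0.041 * (42/0.41) * (1094*1.8^2/2)
L/D = 102.43902439
rho*v^2/2 = 1094*3.24/2 = 1772.28
dP = 0.041 * 102.43902439 * 1772.28
dP = 7443.6 Pa


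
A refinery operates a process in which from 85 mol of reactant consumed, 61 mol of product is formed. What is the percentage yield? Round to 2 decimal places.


Yield = (moles product / moles consumed) * 100%
Yield = (61 / 85) * 100
Yield = 0.7176 * 100
Yield = 71.76%


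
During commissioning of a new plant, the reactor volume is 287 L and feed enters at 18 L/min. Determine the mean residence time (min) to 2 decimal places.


tau = V / v0
tau = 287 / 18
tau = 15.94 min


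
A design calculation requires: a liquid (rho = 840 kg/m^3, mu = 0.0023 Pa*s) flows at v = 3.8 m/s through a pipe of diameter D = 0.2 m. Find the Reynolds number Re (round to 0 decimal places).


Re = rho * v * D / mu
Re = 840 * 3.8 * 0.2 / 0.0023
Re = 638.4 / 0.0023
Re = 277565


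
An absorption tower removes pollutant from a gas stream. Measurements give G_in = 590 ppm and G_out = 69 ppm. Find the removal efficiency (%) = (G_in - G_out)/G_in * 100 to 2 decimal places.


Efficiency = (G_in - G_out) / G_in * 100%
Efficiency = (590 - 69) / 590 * 100
Efficiency = 521 / 590 * 100
Efficiency = 88.31%


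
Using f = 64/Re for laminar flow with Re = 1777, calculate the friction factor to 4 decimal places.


f = 64 / Re
f = 64 / 1777
f = 0.0360


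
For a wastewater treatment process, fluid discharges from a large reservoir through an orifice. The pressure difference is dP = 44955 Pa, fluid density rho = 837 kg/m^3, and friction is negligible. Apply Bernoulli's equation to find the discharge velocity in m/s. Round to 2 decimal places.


v = sqrt(2*dP/rho)
v = sqrt(2*44955/837)
v = sqrt(107.419355)
v = 10.36 m/s


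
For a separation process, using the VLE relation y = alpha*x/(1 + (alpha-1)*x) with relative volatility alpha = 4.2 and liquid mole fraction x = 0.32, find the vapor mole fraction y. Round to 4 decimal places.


y = alpha*x / (1 + (alpha-1)*x)
y = 4.2*0.32 / (1 + (4.2-1)*0.32)
y = 1.344 / (1 + 1.024)
y = 1.344 / 2.024
y = 0.6640


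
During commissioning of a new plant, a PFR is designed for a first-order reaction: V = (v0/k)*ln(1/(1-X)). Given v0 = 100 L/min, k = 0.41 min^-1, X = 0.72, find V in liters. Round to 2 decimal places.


V = (v0/k) * ln(1/(1-X))
V = (100/0.41) * ln(1/(1-0.72))
V = 243.902439 * ln(3.571429)
V = 243.902439 * 1.272966
V = 310.48 L


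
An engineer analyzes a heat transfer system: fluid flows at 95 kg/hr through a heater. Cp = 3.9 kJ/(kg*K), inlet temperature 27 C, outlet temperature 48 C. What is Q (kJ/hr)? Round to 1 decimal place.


Q = m_dot * Cp * (T2 - T1)
Q = 95 * 3.9 * (48 - 27)
Q = 95 * 3.9 * 21
Q = 7780.5 kJ/hr


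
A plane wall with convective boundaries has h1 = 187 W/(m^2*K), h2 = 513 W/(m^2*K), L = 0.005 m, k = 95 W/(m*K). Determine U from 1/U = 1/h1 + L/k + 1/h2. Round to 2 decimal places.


1/U = 1/h1 + L/k + 1/h2
1/U = 1/187 + 0.005/95 + 1/513
1/U = 0.0053475936 + 5.26316e-05 + 0.0019493177
1/U = 0.0073495429
U = 136.06 W/(m^2*K)


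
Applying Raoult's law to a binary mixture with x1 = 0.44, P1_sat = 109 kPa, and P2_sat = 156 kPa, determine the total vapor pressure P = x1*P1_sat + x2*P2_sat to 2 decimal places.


P = x1*P1_sat + x2*P2_sat
x2 = 1 - x1 = 1 - 0.44 = 0.56
P = 0.44*109 + 0.56*156
P = 47.96 + 87.36
P = 135.32 kPa


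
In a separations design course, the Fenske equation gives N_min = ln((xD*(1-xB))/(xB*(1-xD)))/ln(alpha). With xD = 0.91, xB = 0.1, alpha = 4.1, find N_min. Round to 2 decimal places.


N_min = ln((xD*(1-xB))/(xB*(1-xD))) / ln(alpha)
Numerator inside ln: 0.819 / 0.009 = 91.0
ln(91.0) = 4.51086
ln(alpha) = ln(4.1) = 1.410987
N_min = 4.51086 / 1.410987 = 3.20


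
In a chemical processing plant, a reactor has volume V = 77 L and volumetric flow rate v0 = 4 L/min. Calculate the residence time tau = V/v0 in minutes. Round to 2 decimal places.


tau = V / v0
tau = 77 / 4
tau = 19.25 min


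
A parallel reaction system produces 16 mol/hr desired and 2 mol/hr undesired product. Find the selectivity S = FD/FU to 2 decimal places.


S = desired product rate / undesired product rate
S = 16 / 2
S = 8.00


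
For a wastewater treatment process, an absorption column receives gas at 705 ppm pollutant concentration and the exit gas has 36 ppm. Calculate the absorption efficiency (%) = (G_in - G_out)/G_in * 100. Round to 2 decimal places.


Efficiency = (G_in - G_out) / G_in * 100%
Efficiency = (705 - 36) / 705 * 100
Efficiency = 669 / 705 * 100
Efficiency = 94.89%


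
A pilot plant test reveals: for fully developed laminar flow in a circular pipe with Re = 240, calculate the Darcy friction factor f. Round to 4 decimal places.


f = 64 / Re
f = 64 / 240
f = 0.2667


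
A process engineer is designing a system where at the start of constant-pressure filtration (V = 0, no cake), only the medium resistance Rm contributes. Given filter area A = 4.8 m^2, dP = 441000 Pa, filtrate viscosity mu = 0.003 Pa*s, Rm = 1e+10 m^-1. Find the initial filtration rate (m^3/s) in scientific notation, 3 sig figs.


rate = A * dP / (mu * Rm)
rate = 4.8 * 441000 / (0.003 * 1e+10)
rate = 2116800.0 / 3.000e+07
rate = 7.06e-02 m^3/s


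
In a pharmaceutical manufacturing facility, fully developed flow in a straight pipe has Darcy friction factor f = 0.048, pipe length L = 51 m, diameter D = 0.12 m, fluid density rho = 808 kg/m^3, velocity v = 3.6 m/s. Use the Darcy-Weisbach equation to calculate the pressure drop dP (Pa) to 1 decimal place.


dP = f * (L/D) * (rho*v^2/2)
dP = 0.048 * (51/0.12) * (808*3.6^2/2)
L/D = 425.0
rho*v^2/2 = 808*12.96/2 = 5235.84
dP = 0.048 * 425.0 * 5235.84
dP = 106811.1 Pa


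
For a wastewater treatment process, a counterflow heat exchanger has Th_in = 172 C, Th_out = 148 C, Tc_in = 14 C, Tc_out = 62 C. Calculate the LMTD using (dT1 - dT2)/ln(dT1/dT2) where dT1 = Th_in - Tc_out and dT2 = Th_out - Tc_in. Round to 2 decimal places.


dT1 = Th_in - Tc_out = 172 - 62 = 110
dT2 = Th_out - Tc_in = 148 - 14 = 134
LMTD = (dT1 - dT2) / ln(dT1/dT2)
LMTD = (110 - 134) / ln(110/134)
LMTD = 121.61 K


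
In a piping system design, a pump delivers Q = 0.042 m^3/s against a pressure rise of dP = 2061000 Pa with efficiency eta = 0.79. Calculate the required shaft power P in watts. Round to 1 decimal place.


P = Q * dP / eta
P = 0.042 * 2061000 / 0.79
P = 86562.0 / 0.79
P = 109572.2 W


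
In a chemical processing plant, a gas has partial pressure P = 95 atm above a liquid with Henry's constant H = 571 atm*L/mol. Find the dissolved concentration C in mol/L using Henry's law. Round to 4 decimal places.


C = P / H
C = 95 / 571
C = 0.1664 mol/L


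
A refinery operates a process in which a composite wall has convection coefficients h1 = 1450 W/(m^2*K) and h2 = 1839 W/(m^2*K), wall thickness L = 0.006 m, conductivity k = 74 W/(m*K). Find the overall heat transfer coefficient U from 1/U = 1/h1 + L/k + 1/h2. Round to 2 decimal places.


1/U = 1/h1 + L/k + 1/h2
1/U = 1/1450 + 0.006/74 + 1/1839
1/U = 0.0006896552 + 8.10811e-05 + 0.0005437738
1/U = 0.0013145101
U = 760.74 W/(m^2*K)


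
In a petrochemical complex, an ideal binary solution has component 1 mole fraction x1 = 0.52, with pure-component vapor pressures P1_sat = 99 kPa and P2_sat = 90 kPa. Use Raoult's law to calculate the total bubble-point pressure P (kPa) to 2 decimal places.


P = x1*P1_sat + x2*P2_sat
x2 = 1 - x1 = 1 - 0.52 = 0.48
P = 0.52*99 + 0.48*90
P = 51.48 + 43.2
P = 94.68 kPa


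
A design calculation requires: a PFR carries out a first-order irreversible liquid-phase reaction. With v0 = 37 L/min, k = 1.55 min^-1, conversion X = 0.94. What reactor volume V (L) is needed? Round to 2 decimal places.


V = (v0/k) * ln(1/(1-X))
V = (37/1.55) * ln(1/(1-0.94))
V = 23.870968 * ln(16.666667)
V = 23.870968 * 2.813411
V = 67.16 L


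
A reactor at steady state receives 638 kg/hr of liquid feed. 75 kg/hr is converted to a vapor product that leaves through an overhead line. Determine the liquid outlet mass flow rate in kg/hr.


Steady-state mass balance on the main outlet: F_out = F_in - F_removed
F_out = 638 - 75
F_out = 563 kg/hr


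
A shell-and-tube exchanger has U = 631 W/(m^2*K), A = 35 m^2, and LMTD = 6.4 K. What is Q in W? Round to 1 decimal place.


Q = U * A * LMTD
Q = 631 * 35 * 6.4
Q = 141344.0 W


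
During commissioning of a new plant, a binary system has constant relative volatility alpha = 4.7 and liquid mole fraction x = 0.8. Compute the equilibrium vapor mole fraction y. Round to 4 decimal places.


y = alpha*x / (1 + (alpha-1)*x)
y = 4.7*0.8 / (1 + (4.7-1)*0.8)
y = 3.76 / (1 + 2.96)
y = 3.76 / 3.96
y = 0.9495


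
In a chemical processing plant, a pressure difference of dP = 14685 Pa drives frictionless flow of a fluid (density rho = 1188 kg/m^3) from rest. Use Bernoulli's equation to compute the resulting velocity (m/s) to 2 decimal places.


v = sqrt(2*dP/rho)
v = sqrt(2*14685/1188)
v = sqrt(24.722222)
v = 4.97 m/s


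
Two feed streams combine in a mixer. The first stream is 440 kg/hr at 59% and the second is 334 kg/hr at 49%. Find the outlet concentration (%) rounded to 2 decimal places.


Mass balance on solute: F1*x1 + F2*x2 = F3*x3
F3 = F1 + F2 = 440 + 334 = 774 kg/hr
x3 = (F1*x1 + F2*x2)/F3
x3 = (440*0.59 + 334*0.49) / 774
x3 = 54.68%


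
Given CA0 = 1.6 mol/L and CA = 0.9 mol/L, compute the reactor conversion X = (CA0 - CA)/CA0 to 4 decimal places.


X = (CA0 - CA) / CA0
X = (1.6 - 0.9) / 1.6
X = 0.7 / 1.6
X = 0.4375


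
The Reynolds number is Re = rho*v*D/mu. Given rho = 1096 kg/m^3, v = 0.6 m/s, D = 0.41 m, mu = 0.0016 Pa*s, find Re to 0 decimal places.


Re = rho * v * D / mu
Re = 1096 * 0.6 * 0.41 / 0.0016
Re = 269.616 / 0.0016
Re = 168510


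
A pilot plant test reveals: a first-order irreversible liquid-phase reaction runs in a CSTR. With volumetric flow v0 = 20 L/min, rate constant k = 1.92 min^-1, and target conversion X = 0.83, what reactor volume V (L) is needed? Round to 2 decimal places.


V = v0 * X / (k * (1 - X))
V = 20 * 0.83 / (1.92 * (1 - 0.83))
V = 16.6 / (1.92 * 0.17)
V = 16.6 / 0.3264
V = 50.86 L


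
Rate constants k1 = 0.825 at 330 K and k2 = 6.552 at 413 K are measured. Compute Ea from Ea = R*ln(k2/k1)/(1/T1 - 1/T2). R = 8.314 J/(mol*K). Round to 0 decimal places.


Ea = R * ln(k2/k1) / (1/T1 - 1/T2)
ln(k2/k1) = ln(6.552/0.825) = 2.0721422
1/T1 - 1/T2 = 1/330 - 1/413 = 0.000608995524
Ea = 8.314 * 2.0721422 / 0.000608995524
Ea = 28289 J/mol


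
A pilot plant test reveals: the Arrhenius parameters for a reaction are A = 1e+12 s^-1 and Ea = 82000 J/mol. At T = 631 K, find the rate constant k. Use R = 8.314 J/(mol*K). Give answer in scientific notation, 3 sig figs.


k = A * exp(-Ea/(R*T))
k = 1e+12 * exp(-82000 / (8.314 * 631))
k = 1e+12 * exp(-15.630558)
k = 1.63e+05


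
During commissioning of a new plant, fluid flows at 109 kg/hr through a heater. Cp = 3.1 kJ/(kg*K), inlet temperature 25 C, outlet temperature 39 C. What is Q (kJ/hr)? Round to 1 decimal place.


Q = m_dot * Cp * (T2 - T1)
Q = 109 * 3.1 * (39 - 25)
Q = 109 * 3.1 * 14
Q = 4730.6 kJ/hr


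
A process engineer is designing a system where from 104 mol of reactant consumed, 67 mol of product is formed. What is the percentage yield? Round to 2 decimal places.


Yield = (moles product / moles consumed) * 100%
Yield = (67 / 104) * 100
Yield = 0.6442 * 100
Yield = 64.42%


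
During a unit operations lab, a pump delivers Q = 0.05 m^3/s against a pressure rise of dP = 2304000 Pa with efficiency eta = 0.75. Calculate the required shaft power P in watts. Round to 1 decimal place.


P = Q * dP / eta
P = 0.05 * 2304000 / 0.75
P = 115200.0 / 0.75
P = 153600.0 W


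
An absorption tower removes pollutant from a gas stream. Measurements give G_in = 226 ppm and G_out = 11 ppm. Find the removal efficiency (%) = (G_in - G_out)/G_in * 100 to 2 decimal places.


Efficiency = (G_in - G_out) / G_in * 100%
Efficiency = (226 - 11) / 226 * 100
Efficiency = 215 / 226 * 100
Efficiency = 95.13%


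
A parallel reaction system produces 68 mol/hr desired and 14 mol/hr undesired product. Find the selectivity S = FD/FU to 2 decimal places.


S = desired product rate / undesired product rate
S = 68 / 14
S = 4.86


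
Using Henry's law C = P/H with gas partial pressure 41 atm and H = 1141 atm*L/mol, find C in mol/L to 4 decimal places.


C = P / H
C = 41 / 1141
C = 0.0359 mol/L


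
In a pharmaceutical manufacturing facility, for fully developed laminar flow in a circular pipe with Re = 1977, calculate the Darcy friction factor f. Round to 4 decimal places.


f = 64 / Re
f = 64 / 1977
f = 0.0324


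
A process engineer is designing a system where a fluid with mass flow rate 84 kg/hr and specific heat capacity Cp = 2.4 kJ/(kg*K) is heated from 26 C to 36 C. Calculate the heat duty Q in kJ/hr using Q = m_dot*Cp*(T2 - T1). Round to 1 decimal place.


Q = m_dot * Cp * (T2 - T1)
Q = 84 * 2.4 * (36 - 26)
Q = 84 * 2.4 * 10
Q = 2016.0 kJ/hr


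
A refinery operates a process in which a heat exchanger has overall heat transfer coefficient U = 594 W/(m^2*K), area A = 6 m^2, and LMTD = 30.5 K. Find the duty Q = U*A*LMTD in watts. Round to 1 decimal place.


Q = U * A * LMTD
Q = 594 * 6 * 30.5
Q = 108702.0 W


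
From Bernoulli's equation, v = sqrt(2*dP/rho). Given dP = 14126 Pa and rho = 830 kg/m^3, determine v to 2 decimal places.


v = sqrt(2*dP/rho)
v = sqrt(2*14126/830)
v = sqrt(34.038554)
v = 5.83 m/s


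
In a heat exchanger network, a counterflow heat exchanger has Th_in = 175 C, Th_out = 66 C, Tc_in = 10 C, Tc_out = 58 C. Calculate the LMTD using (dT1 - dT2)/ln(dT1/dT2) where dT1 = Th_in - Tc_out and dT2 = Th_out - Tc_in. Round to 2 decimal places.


dT1 = Th_in - Tc_out = 175 - 58 = 117
dT2 = Th_out - Tc_in = 66 - 10 = 56
LMTD = (dT1 - dT2) / ln(dT1/dT2)
LMTD = (117 - 56) / ln(117/56)
LMTD = 82.79 K


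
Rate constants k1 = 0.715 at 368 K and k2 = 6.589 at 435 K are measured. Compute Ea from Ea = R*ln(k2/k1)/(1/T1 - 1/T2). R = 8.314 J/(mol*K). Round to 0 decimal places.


Ea = R * ln(k2/k1) / (1/T1 - 1/T2)
ln(k2/k1) = ln(6.589/0.715) = 2.2208743
1/T1 - 1/T2 = 1/368 - 1/435 = 0.00041854073
Ea = 8.314 * 2.2208743 / 0.00041854073
Ea = 44116 J/mol


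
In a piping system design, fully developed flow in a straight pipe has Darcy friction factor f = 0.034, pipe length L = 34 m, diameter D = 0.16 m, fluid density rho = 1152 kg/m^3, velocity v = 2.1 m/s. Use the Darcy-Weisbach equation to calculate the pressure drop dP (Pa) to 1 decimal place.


dP = f * (L/D) * (rho*v^2/2)
dP = 0.034 * (34/0.16) * (1152*2.1^2/2)
L/D = 212.5
rho*v^2/2 = 1152*4.41/2 = 2540.16
dP = 0.034 * 212.5 * 2540.16
dP = 18352.7 Pa


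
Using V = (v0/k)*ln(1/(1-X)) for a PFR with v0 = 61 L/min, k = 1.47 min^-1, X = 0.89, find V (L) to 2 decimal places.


V = (v0/k) * ln(1/(1-X))
V = (61/1.47) * ln(1/(1-0.89))
V = 41.496599 * ln(9.090909)
V = 41.496599 * 2.207275
V = 91.59 L


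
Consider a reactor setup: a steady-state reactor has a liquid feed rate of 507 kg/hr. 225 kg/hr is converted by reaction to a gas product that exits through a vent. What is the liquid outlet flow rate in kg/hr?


Steady-state mass balance on the main outlet: F_out = F_in - F_removed
F_out = 507 - 225
F_out = 282 kg/hr


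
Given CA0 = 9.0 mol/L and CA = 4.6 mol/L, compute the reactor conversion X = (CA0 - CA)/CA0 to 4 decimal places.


X = (CA0 - CA) / CA0
X = (9.0 - 4.6) / 9.0
X = 4.4 / 9.0
X = 0.4889


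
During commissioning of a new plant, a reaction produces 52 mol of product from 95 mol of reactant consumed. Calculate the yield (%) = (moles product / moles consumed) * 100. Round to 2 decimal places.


Yield = (moles product / moles consumed) * 100%
Yield = (52 / 95) * 100
Yield = 0.5474 * 100
Yield = 54.74%


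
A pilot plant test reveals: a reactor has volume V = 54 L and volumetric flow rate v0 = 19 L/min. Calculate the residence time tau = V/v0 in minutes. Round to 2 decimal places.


tau = V / v0
tau = 54 / 19
tau = 2.84 min


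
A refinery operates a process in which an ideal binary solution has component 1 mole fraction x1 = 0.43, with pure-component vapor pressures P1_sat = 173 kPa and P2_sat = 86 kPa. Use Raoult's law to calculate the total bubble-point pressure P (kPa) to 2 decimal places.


P = x1*P1_sat + x2*P2_sat
x2 = 1 - x1 = 1 - 0.43 = 0.57
P = 0.43*173 + 0.57*86
P = 74.39 + 49.02
P = 123.41 kPa


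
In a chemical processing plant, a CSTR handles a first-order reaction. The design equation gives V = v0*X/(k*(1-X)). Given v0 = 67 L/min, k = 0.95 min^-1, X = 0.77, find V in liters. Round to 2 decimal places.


V = v0 * X / (k * (1 - X))
V = 67 * 0.77 / (0.95 * (1 - 0.77))
V = 51.59 / (0.95 * 0.23)
V = 51.59 / 0.2185
V = 236.11 L


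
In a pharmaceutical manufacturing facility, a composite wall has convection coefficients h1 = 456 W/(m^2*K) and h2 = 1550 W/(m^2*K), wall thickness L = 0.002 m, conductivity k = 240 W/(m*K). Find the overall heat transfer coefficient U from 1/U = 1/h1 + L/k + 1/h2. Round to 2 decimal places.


1/U = 1/h1 + L/k + 1/h2
1/U = 1/456 + 0.002/240 + 1/1550
1/U = 0.0021929825 + 8.3333e-06 + 0.0006451613
1/U = 0.0028464771
U = 351.31 W/(m^2*K)


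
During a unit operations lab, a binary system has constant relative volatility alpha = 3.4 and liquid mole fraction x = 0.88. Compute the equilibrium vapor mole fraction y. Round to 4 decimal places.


y = alpha*x / (1 + (alpha-1)*x)
y = 3.4*0.88 / (1 + (3.4-1)*0.88)
y = 2.992 / (1 + 2.112)
y = 2.992 / 3.112
y = 0.9614


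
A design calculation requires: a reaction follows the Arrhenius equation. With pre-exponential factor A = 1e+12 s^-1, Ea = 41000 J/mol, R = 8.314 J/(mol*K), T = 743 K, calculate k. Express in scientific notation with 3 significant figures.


k = A * exp(-Ea/(R*T))
k = 1e+12 * exp(-41000 / (8.314 * 743))
k = 1e+12 * exp(-6.637202)
k = 1.31e+09


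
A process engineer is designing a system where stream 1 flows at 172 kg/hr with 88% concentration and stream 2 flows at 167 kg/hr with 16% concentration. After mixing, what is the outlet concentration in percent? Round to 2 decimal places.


Mass balance on solute: F1*x1 + F2*x2 = F3*x3
F3 = F1 + F2 = 172 + 167 = 339 kg/hr
x3 = (F1*x1 + F2*x2)/F3
x3 = (172*0.88 + 167*0.16) / 339
x3 = 52.53%


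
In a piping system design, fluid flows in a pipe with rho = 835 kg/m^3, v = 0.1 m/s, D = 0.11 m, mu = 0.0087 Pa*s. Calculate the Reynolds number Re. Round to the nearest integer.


Re = rho * v * D / mu
Re = 835 * 0.1 * 0.11 / 0.0087
Re = 9.185 / 0.0087
Re = 1056


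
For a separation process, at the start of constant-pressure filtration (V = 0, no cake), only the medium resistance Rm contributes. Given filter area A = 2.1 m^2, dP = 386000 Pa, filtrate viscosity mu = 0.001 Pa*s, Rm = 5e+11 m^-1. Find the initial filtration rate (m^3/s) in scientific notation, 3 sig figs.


rate = A * dP / (mu * Rm)
rate = 2.1 * 386000 / (0.001 * 5e+11)
rate = 810600.0 / 5.000e+08
rate = 1.62e-03 m^3/s


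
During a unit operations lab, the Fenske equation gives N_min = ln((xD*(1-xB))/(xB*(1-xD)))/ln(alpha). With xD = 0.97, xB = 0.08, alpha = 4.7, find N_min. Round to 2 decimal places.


N_min = ln((xD*(1-xB))/(xB*(1-xD))) / ln(alpha)
Numerator inside ln: 0.8924 / 0.0024 = 371.833333
ln(371.833333) = 5.918446
ln(alpha) = ln(4.7) = 1.547563
N_min = 5.918446 / 1.547563 = 3.82


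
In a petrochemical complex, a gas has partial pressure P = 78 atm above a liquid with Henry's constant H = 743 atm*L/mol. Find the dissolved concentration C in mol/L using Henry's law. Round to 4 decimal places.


C = P / H
C = 78 / 743
C = 0.1050 mol/L


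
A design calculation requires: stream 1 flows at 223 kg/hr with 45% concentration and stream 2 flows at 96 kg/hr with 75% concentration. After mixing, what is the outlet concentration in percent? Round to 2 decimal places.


Mass balance on solute: F1*x1 + F2*x2 = F3*x3
F3 = F1 + F2 = 223 + 96 = 319 kg/hr
x3 = (F1*x1 + F2*x2)/F3
x3 = (223*0.45 + 96*0.75) / 319
x3 = 54.03%


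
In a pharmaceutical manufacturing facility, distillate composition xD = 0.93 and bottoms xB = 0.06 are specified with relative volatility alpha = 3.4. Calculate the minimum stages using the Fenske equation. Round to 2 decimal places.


N_min = ln((xD*(1-xB))/(xB*(1-xD))) / ln(alpha)
Numerator inside ln: 0.8742 / 0.0042 = 208.142857
ln(208.142857) = 5.338225
ln(alpha) = ln(3.4) = 1.223775
N_min = 5.338225 / 1.223775 = 4.36


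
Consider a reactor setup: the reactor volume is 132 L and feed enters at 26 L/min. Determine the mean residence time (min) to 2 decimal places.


tau = V / v0
tau = 132 / 26
tau = 5.08 min


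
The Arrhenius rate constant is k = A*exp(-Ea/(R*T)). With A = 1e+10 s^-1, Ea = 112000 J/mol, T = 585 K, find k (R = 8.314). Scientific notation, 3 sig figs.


k = A * exp(-Ea/(R*T))
k = 1e+10 * exp(-112000 / (8.314 * 585))
k = 1e+10 * exp(-23.027783)
k = 9.98e-01


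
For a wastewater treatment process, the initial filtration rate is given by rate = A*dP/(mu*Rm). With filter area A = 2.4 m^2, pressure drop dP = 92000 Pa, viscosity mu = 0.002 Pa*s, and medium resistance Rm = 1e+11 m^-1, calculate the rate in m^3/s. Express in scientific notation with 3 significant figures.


rate = A * dP / (mu * Rm)
rate = 2.4 * 92000 / (0.002 * 1e+11)
rate = 220800.0 / 2.000e+08
rate = 1.10e-03 m^3/s


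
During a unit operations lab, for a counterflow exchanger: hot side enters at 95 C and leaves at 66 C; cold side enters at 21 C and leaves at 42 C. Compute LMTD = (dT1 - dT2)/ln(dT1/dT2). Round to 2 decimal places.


dT1 = Th_in - Tc_out = 95 - 42 = 53
dT2 = Th_out - Tc_in = 66 - 21 = 45
LMTD = (dT1 - dT2) / ln(dT1/dT2)
LMTD = (53 - 45) / ln(53/45)
LMTD = 48.89 K


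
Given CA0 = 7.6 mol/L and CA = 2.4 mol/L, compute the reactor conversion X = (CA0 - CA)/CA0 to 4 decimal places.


X = (CA0 - CA) / CA0
X = (7.6 - 2.4) / 7.6
X = 5.2 / 7.6
X = 0.6842


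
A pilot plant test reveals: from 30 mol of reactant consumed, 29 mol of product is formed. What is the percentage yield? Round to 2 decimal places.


Yield = (moles product / moles consumed) * 100%
Yield = (29 / 30) * 100
Yield = 0.9667 * 100
Yield = 96.67%


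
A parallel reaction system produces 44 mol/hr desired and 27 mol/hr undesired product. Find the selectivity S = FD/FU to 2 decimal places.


S = desired product rate / undesired product rate
S = 44 / 27
S = 1.63


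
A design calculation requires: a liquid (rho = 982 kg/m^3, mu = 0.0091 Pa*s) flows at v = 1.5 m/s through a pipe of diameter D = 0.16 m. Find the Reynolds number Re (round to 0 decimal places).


Re = rho * v * D / mu
Re = 982 * 1.5 * 0.16 / 0.0091
Re = 235.68 / 0.0091
Re = 25899


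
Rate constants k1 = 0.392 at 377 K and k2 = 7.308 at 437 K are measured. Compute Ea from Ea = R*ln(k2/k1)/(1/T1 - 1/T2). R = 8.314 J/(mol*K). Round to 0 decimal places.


Ea = R * ln(k2/k1) / (1/T1 - 1/T2)
ln(k2/k1) = ln(7.308/0.392) = 2.9254631
1/T1 - 1/T2 = 1/377 - 1/437 = 0.000364190374
Ea = 8.314 * 2.9254631 / 0.000364190374
Ea = 66785 J/mol


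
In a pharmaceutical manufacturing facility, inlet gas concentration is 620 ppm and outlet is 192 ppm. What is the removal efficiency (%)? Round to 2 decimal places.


Efficiency = (G_in - G_out) / G_in * 100%
Efficiency = (620 - 192) / 620 * 100
Efficiency = 428 / 620 * 100
Efficiency = 69.03%


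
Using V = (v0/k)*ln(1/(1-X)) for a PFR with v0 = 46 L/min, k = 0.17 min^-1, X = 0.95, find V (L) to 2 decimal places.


V = (v0/k) * ln(1/(1-X))
V = (46/0.17) * ln(1/(1-0.95))
V = 270.588235 * ln(20.0)
V = 270.588235 * 2.995732
V = 810.61 L


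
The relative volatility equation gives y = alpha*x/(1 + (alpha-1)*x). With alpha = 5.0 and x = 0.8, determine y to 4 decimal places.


y = alpha*x / (1 + (alpha-1)*x)
y = 5.0*0.8 / (1 + (5.0-1)*0.8)
y = 4.0 / (1 + 3.2)
y = 4.0 / 4.2
y = 0.9524


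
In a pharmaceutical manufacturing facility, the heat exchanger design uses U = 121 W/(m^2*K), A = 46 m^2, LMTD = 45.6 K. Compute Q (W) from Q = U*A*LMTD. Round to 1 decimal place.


Q = U * A * LMTD
Q = 121 * 46 * 45.6
Q = 253809.6 W


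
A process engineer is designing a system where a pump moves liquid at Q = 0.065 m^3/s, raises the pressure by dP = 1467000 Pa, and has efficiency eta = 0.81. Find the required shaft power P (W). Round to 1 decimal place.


P = Q * dP / eta
P = 0.065 * 1467000 / 0.81
P = 95355.0 / 0.81
P = 117722.2 W


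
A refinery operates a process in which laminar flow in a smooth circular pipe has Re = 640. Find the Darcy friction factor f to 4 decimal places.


f = 64 / Re
f = 64 / 640
f = 0.1000


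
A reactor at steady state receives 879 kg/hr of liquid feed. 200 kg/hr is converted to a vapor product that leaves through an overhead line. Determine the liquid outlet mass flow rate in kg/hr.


Steady-state mass balance on the main outlet: F_out = F_in - F_removed
F_out = 879 - 200
F_out = 679 kg/hr


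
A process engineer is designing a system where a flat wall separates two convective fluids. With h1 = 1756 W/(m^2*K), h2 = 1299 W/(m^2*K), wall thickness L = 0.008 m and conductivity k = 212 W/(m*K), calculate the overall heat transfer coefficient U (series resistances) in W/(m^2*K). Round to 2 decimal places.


1/U = 1/h1 + L/k + 1/h2
1/U = 1/1756 + 0.008/212 + 1/1299
1/U = 0.0005694761 + 3.77358e-05 + 0.0007698229
1/U = 0.0013770348
U = 726.20 W/(m^2*K)


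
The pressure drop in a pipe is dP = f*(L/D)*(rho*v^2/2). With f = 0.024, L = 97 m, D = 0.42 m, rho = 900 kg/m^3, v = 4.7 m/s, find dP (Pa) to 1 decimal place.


dP = f * (L/D) * (rho*v^2/2)
dP = 0.024 * (97/0.42) * (900*4.7^2/2)
L/D = 230.95238095
rho*v^2/2 = 900*22.09/2 = 9940.5
dP = 0.024 * 230.95238095 * 9940.5
dP = 55098.8 Pa


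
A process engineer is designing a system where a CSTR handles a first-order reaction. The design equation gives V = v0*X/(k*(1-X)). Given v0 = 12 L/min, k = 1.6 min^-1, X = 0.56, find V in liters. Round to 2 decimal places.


V = v0 * X / (k * (1 - X))
V = 12 * 0.56 / (1.6 * (1 - 0.56))
V = 6.72 / (1.6 * 0.44)
V = 6.72 / 0.704
V = 9.55 L


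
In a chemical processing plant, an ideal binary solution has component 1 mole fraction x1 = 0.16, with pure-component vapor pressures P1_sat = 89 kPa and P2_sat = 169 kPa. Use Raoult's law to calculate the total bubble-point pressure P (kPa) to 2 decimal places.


P = x1*P1_sat + x2*P2_sat
x2 = 1 - x1 = 1 - 0.16 = 0.84
P = 0.16*89 + 0.84*169
P = 14.24 + 141.96
P = 156.20 kPa


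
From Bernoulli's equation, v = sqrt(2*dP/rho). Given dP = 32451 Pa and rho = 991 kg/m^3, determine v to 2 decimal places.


v = sqrt(2*dP/rho)
v = sqrt(2*32451/991)
v = sqrt(65.491423)
v = 8.09 m/s


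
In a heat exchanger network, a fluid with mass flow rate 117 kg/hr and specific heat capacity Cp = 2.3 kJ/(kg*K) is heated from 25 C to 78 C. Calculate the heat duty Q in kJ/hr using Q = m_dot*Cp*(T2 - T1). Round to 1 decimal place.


Q = m_dot * Cp * (T2 - T1)
Q = 117 * 2.3 * (78 - 25)
Q = 117 * 2.3 * 53
Q = 14262.3 kJ/hr


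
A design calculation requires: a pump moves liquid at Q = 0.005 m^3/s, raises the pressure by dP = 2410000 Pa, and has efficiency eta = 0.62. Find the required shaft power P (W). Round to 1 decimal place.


P = Q * dP / eta
P = 0.005 * 2410000 / 0.62
P = 12050.0 / 0.62
P = 19435.5 W


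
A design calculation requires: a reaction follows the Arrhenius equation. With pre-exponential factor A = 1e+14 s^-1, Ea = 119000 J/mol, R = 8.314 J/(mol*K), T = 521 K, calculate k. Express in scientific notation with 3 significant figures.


k = A * exp(-Ea/(R*T))
k = 1e+14 * exp(-119000 / (8.314 * 521))
k = 1e+14 * exp(-27.472566)
k = 1.17e+02


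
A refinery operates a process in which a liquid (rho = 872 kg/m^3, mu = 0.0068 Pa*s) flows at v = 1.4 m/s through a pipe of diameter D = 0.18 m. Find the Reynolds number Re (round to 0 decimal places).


Re = rho * v * D / mu
Re = 872 * 1.4 * 0.18 / 0.0068
Re = 219.744 / 0.0068
Re = 32315
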